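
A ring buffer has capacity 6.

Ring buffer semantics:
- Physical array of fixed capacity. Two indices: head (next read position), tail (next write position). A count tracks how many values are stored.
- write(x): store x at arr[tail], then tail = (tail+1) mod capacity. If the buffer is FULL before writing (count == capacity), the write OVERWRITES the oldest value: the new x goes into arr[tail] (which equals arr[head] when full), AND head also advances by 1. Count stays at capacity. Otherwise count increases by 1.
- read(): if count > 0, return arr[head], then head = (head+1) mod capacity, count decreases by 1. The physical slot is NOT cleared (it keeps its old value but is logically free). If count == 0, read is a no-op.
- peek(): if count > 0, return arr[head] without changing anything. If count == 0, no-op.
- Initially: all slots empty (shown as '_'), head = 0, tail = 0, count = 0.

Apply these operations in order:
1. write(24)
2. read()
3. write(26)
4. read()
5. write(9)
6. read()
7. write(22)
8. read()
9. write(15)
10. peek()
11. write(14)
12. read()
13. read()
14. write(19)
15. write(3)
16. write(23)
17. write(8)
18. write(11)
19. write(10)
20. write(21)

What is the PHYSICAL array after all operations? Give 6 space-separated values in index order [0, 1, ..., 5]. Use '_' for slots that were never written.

Answer: 21 3 23 8 11 10

Derivation:
After op 1 (write(24)): arr=[24 _ _ _ _ _] head=0 tail=1 count=1
After op 2 (read()): arr=[24 _ _ _ _ _] head=1 tail=1 count=0
After op 3 (write(26)): arr=[24 26 _ _ _ _] head=1 tail=2 count=1
After op 4 (read()): arr=[24 26 _ _ _ _] head=2 tail=2 count=0
After op 5 (write(9)): arr=[24 26 9 _ _ _] head=2 tail=3 count=1
After op 6 (read()): arr=[24 26 9 _ _ _] head=3 tail=3 count=0
After op 7 (write(22)): arr=[24 26 9 22 _ _] head=3 tail=4 count=1
After op 8 (read()): arr=[24 26 9 22 _ _] head=4 tail=4 count=0
After op 9 (write(15)): arr=[24 26 9 22 15 _] head=4 tail=5 count=1
After op 10 (peek()): arr=[24 26 9 22 15 _] head=4 tail=5 count=1
After op 11 (write(14)): arr=[24 26 9 22 15 14] head=4 tail=0 count=2
After op 12 (read()): arr=[24 26 9 22 15 14] head=5 tail=0 count=1
After op 13 (read()): arr=[24 26 9 22 15 14] head=0 tail=0 count=0
After op 14 (write(19)): arr=[19 26 9 22 15 14] head=0 tail=1 count=1
After op 15 (write(3)): arr=[19 3 9 22 15 14] head=0 tail=2 count=2
After op 16 (write(23)): arr=[19 3 23 22 15 14] head=0 tail=3 count=3
After op 17 (write(8)): arr=[19 3 23 8 15 14] head=0 tail=4 count=4
After op 18 (write(11)): arr=[19 3 23 8 11 14] head=0 tail=5 count=5
After op 19 (write(10)): arr=[19 3 23 8 11 10] head=0 tail=0 count=6
After op 20 (write(21)): arr=[21 3 23 8 11 10] head=1 tail=1 count=6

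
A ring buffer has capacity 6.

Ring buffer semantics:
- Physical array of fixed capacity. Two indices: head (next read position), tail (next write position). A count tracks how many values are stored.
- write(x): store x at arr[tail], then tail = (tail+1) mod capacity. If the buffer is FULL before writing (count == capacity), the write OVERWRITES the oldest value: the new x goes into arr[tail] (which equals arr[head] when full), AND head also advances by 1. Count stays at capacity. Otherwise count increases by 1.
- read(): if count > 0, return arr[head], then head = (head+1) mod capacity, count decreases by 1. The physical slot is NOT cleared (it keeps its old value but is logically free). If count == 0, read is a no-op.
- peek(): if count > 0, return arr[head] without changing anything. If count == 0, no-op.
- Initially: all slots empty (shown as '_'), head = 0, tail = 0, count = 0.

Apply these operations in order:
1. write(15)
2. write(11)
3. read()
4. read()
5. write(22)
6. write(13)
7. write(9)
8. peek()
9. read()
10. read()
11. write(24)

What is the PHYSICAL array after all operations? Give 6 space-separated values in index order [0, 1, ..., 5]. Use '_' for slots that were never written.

After op 1 (write(15)): arr=[15 _ _ _ _ _] head=0 tail=1 count=1
After op 2 (write(11)): arr=[15 11 _ _ _ _] head=0 tail=2 count=2
After op 3 (read()): arr=[15 11 _ _ _ _] head=1 tail=2 count=1
After op 4 (read()): arr=[15 11 _ _ _ _] head=2 tail=2 count=0
After op 5 (write(22)): arr=[15 11 22 _ _ _] head=2 tail=3 count=1
After op 6 (write(13)): arr=[15 11 22 13 _ _] head=2 tail=4 count=2
After op 7 (write(9)): arr=[15 11 22 13 9 _] head=2 tail=5 count=3
After op 8 (peek()): arr=[15 11 22 13 9 _] head=2 tail=5 count=3
After op 9 (read()): arr=[15 11 22 13 9 _] head=3 tail=5 count=2
After op 10 (read()): arr=[15 11 22 13 9 _] head=4 tail=5 count=1
After op 11 (write(24)): arr=[15 11 22 13 9 24] head=4 tail=0 count=2

Answer: 15 11 22 13 9 24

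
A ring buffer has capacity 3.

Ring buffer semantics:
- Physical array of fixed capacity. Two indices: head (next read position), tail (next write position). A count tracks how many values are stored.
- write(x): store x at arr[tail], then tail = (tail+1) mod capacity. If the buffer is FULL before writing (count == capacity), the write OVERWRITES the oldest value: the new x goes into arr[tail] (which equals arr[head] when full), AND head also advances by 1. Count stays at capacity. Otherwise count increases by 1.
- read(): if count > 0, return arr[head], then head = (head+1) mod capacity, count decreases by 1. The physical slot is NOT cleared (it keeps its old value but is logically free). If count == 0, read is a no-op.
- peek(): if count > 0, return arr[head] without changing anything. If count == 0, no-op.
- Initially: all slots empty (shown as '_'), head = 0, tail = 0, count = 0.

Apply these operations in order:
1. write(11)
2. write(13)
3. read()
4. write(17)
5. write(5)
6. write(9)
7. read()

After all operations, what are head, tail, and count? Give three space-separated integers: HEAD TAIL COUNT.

After op 1 (write(11)): arr=[11 _ _] head=0 tail=1 count=1
After op 2 (write(13)): arr=[11 13 _] head=0 tail=2 count=2
After op 3 (read()): arr=[11 13 _] head=1 tail=2 count=1
After op 4 (write(17)): arr=[11 13 17] head=1 tail=0 count=2
After op 5 (write(5)): arr=[5 13 17] head=1 tail=1 count=3
After op 6 (write(9)): arr=[5 9 17] head=2 tail=2 count=3
After op 7 (read()): arr=[5 9 17] head=0 tail=2 count=2

Answer: 0 2 2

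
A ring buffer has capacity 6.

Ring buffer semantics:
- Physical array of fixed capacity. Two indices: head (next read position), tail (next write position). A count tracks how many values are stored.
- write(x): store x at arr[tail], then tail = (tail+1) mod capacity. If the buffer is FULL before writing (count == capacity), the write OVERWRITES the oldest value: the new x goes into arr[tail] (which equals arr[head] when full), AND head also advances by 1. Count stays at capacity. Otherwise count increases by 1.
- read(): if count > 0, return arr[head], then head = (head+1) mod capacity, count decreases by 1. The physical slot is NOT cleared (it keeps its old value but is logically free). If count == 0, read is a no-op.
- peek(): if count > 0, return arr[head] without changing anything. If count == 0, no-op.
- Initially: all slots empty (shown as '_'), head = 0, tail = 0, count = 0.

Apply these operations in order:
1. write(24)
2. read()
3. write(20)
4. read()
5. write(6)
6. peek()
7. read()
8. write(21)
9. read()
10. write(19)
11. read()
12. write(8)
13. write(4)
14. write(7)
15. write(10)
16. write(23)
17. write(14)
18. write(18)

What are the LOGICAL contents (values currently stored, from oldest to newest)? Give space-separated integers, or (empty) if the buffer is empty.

After op 1 (write(24)): arr=[24 _ _ _ _ _] head=0 tail=1 count=1
After op 2 (read()): arr=[24 _ _ _ _ _] head=1 tail=1 count=0
After op 3 (write(20)): arr=[24 20 _ _ _ _] head=1 tail=2 count=1
After op 4 (read()): arr=[24 20 _ _ _ _] head=2 tail=2 count=0
After op 5 (write(6)): arr=[24 20 6 _ _ _] head=2 tail=3 count=1
After op 6 (peek()): arr=[24 20 6 _ _ _] head=2 tail=3 count=1
After op 7 (read()): arr=[24 20 6 _ _ _] head=3 tail=3 count=0
After op 8 (write(21)): arr=[24 20 6 21 _ _] head=3 tail=4 count=1
After op 9 (read()): arr=[24 20 6 21 _ _] head=4 tail=4 count=0
After op 10 (write(19)): arr=[24 20 6 21 19 _] head=4 tail=5 count=1
After op 11 (read()): arr=[24 20 6 21 19 _] head=5 tail=5 count=0
After op 12 (write(8)): arr=[24 20 6 21 19 8] head=5 tail=0 count=1
After op 13 (write(4)): arr=[4 20 6 21 19 8] head=5 tail=1 count=2
After op 14 (write(7)): arr=[4 7 6 21 19 8] head=5 tail=2 count=3
After op 15 (write(10)): arr=[4 7 10 21 19 8] head=5 tail=3 count=4
After op 16 (write(23)): arr=[4 7 10 23 19 8] head=5 tail=4 count=5
After op 17 (write(14)): arr=[4 7 10 23 14 8] head=5 tail=5 count=6
After op 18 (write(18)): arr=[4 7 10 23 14 18] head=0 tail=0 count=6

Answer: 4 7 10 23 14 18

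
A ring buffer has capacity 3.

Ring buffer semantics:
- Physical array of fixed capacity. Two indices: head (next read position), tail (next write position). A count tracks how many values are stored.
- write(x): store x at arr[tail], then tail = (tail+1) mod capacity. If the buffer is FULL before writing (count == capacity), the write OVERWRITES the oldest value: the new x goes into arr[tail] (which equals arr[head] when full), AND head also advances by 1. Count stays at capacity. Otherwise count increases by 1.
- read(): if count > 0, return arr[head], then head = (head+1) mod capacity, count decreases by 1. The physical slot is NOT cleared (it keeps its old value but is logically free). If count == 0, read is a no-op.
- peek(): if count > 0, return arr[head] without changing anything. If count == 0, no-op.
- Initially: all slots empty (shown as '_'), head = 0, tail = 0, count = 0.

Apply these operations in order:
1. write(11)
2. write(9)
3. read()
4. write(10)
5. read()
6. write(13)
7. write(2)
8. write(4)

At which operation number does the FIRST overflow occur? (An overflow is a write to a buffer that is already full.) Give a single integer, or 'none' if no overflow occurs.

After op 1 (write(11)): arr=[11 _ _] head=0 tail=1 count=1
After op 2 (write(9)): arr=[11 9 _] head=0 tail=2 count=2
After op 3 (read()): arr=[11 9 _] head=1 tail=2 count=1
After op 4 (write(10)): arr=[11 9 10] head=1 tail=0 count=2
After op 5 (read()): arr=[11 9 10] head=2 tail=0 count=1
After op 6 (write(13)): arr=[13 9 10] head=2 tail=1 count=2
After op 7 (write(2)): arr=[13 2 10] head=2 tail=2 count=3
After op 8 (write(4)): arr=[13 2 4] head=0 tail=0 count=3

Answer: 8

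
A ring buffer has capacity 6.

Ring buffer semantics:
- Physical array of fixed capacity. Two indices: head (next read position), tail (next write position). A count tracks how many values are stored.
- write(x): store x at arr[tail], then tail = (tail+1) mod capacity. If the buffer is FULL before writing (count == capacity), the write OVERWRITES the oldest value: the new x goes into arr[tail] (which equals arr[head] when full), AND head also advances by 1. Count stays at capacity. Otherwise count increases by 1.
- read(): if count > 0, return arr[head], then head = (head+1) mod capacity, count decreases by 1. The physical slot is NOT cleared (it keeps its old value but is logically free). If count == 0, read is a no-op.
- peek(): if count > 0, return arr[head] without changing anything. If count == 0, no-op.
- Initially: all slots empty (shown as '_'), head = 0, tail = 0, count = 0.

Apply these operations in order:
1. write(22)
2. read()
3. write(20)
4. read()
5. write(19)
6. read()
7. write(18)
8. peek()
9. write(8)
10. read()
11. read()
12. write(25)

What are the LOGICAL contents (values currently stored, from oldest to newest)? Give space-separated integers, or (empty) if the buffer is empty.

Answer: 25

Derivation:
After op 1 (write(22)): arr=[22 _ _ _ _ _] head=0 tail=1 count=1
After op 2 (read()): arr=[22 _ _ _ _ _] head=1 tail=1 count=0
After op 3 (write(20)): arr=[22 20 _ _ _ _] head=1 tail=2 count=1
After op 4 (read()): arr=[22 20 _ _ _ _] head=2 tail=2 count=0
After op 5 (write(19)): arr=[22 20 19 _ _ _] head=2 tail=3 count=1
After op 6 (read()): arr=[22 20 19 _ _ _] head=3 tail=3 count=0
After op 7 (write(18)): arr=[22 20 19 18 _ _] head=3 tail=4 count=1
After op 8 (peek()): arr=[22 20 19 18 _ _] head=3 tail=4 count=1
After op 9 (write(8)): arr=[22 20 19 18 8 _] head=3 tail=5 count=2
After op 10 (read()): arr=[22 20 19 18 8 _] head=4 tail=5 count=1
After op 11 (read()): arr=[22 20 19 18 8 _] head=5 tail=5 count=0
After op 12 (write(25)): arr=[22 20 19 18 8 25] head=5 tail=0 count=1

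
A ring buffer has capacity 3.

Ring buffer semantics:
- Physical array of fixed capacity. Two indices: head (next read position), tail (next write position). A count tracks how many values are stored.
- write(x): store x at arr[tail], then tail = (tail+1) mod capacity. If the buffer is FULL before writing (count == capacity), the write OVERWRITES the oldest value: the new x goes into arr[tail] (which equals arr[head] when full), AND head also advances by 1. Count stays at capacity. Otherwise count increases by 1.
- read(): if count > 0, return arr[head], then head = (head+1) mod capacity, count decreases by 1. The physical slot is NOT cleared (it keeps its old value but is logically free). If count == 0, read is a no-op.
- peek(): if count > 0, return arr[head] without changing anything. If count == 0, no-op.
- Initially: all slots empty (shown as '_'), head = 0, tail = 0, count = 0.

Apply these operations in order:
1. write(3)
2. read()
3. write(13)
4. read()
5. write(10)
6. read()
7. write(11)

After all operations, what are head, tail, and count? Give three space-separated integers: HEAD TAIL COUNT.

After op 1 (write(3)): arr=[3 _ _] head=0 tail=1 count=1
After op 2 (read()): arr=[3 _ _] head=1 tail=1 count=0
After op 3 (write(13)): arr=[3 13 _] head=1 tail=2 count=1
After op 4 (read()): arr=[3 13 _] head=2 tail=2 count=0
After op 5 (write(10)): arr=[3 13 10] head=2 tail=0 count=1
After op 6 (read()): arr=[3 13 10] head=0 tail=0 count=0
After op 7 (write(11)): arr=[11 13 10] head=0 tail=1 count=1

Answer: 0 1 1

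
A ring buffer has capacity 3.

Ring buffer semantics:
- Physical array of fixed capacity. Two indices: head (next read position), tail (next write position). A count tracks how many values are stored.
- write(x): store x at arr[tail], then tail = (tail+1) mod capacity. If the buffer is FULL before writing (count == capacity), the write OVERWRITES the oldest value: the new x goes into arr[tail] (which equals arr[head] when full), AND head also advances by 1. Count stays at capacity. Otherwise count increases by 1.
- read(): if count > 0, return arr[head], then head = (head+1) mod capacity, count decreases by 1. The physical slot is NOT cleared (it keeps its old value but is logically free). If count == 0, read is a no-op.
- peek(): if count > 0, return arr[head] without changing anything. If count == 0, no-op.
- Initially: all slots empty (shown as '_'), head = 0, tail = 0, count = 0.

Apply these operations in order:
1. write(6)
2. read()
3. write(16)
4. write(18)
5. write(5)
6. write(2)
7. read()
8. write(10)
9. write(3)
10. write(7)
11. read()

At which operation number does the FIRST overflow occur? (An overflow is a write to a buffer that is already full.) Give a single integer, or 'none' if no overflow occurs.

After op 1 (write(6)): arr=[6 _ _] head=0 tail=1 count=1
After op 2 (read()): arr=[6 _ _] head=1 tail=1 count=0
After op 3 (write(16)): arr=[6 16 _] head=1 tail=2 count=1
After op 4 (write(18)): arr=[6 16 18] head=1 tail=0 count=2
After op 5 (write(5)): arr=[5 16 18] head=1 tail=1 count=3
After op 6 (write(2)): arr=[5 2 18] head=2 tail=2 count=3
After op 7 (read()): arr=[5 2 18] head=0 tail=2 count=2
After op 8 (write(10)): arr=[5 2 10] head=0 tail=0 count=3
After op 9 (write(3)): arr=[3 2 10] head=1 tail=1 count=3
After op 10 (write(7)): arr=[3 7 10] head=2 tail=2 count=3
After op 11 (read()): arr=[3 7 10] head=0 tail=2 count=2

Answer: 6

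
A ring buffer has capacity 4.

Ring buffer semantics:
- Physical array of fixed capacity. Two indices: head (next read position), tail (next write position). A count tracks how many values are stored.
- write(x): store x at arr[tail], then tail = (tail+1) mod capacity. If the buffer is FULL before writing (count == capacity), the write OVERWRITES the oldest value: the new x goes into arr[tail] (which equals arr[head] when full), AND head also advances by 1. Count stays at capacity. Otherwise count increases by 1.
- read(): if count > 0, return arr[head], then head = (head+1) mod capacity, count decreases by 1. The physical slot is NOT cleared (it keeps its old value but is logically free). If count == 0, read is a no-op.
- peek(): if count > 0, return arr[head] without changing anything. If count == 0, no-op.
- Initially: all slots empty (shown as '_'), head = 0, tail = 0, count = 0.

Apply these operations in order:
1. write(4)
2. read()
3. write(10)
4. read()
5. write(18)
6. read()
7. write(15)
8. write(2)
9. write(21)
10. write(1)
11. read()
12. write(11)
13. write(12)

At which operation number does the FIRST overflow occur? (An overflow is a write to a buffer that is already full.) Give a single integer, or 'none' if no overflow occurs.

After op 1 (write(4)): arr=[4 _ _ _] head=0 tail=1 count=1
After op 2 (read()): arr=[4 _ _ _] head=1 tail=1 count=0
After op 3 (write(10)): arr=[4 10 _ _] head=1 tail=2 count=1
After op 4 (read()): arr=[4 10 _ _] head=2 tail=2 count=0
After op 5 (write(18)): arr=[4 10 18 _] head=2 tail=3 count=1
After op 6 (read()): arr=[4 10 18 _] head=3 tail=3 count=0
After op 7 (write(15)): arr=[4 10 18 15] head=3 tail=0 count=1
After op 8 (write(2)): arr=[2 10 18 15] head=3 tail=1 count=2
After op 9 (write(21)): arr=[2 21 18 15] head=3 tail=2 count=3
After op 10 (write(1)): arr=[2 21 1 15] head=3 tail=3 count=4
After op 11 (read()): arr=[2 21 1 15] head=0 tail=3 count=3
After op 12 (write(11)): arr=[2 21 1 11] head=0 tail=0 count=4
After op 13 (write(12)): arr=[12 21 1 11] head=1 tail=1 count=4

Answer: 13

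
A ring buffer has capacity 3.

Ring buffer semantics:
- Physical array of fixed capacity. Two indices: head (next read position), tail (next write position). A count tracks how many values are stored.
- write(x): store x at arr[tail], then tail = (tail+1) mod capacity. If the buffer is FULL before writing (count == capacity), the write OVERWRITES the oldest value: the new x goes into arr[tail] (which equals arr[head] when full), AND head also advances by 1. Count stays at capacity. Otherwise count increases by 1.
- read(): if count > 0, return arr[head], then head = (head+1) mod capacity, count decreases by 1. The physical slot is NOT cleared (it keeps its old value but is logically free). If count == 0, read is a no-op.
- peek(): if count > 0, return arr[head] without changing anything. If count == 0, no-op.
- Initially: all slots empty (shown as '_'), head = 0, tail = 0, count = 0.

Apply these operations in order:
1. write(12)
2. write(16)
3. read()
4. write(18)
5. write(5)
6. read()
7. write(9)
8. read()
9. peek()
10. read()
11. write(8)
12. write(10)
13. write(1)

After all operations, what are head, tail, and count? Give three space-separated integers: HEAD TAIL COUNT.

Answer: 2 2 3

Derivation:
After op 1 (write(12)): arr=[12 _ _] head=0 tail=1 count=1
After op 2 (write(16)): arr=[12 16 _] head=0 tail=2 count=2
After op 3 (read()): arr=[12 16 _] head=1 tail=2 count=1
After op 4 (write(18)): arr=[12 16 18] head=1 tail=0 count=2
After op 5 (write(5)): arr=[5 16 18] head=1 tail=1 count=3
After op 6 (read()): arr=[5 16 18] head=2 tail=1 count=2
After op 7 (write(9)): arr=[5 9 18] head=2 tail=2 count=3
After op 8 (read()): arr=[5 9 18] head=0 tail=2 count=2
After op 9 (peek()): arr=[5 9 18] head=0 tail=2 count=2
After op 10 (read()): arr=[5 9 18] head=1 tail=2 count=1
After op 11 (write(8)): arr=[5 9 8] head=1 tail=0 count=2
After op 12 (write(10)): arr=[10 9 8] head=1 tail=1 count=3
After op 13 (write(1)): arr=[10 1 8] head=2 tail=2 count=3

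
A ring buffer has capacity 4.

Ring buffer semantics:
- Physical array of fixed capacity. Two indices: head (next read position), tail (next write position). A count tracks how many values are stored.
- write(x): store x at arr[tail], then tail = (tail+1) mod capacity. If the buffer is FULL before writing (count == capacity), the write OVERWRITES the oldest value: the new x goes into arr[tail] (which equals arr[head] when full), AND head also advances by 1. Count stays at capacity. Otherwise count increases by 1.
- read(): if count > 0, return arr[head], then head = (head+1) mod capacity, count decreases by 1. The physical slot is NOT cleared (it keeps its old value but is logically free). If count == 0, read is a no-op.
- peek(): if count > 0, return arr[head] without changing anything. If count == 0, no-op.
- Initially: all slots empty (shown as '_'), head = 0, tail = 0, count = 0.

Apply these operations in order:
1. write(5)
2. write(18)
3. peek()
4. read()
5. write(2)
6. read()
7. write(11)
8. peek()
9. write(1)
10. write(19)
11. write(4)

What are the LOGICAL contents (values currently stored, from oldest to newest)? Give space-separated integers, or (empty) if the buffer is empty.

After op 1 (write(5)): arr=[5 _ _ _] head=0 tail=1 count=1
After op 2 (write(18)): arr=[5 18 _ _] head=0 tail=2 count=2
After op 3 (peek()): arr=[5 18 _ _] head=0 tail=2 count=2
After op 4 (read()): arr=[5 18 _ _] head=1 tail=2 count=1
After op 5 (write(2)): arr=[5 18 2 _] head=1 tail=3 count=2
After op 6 (read()): arr=[5 18 2 _] head=2 tail=3 count=1
After op 7 (write(11)): arr=[5 18 2 11] head=2 tail=0 count=2
After op 8 (peek()): arr=[5 18 2 11] head=2 tail=0 count=2
After op 9 (write(1)): arr=[1 18 2 11] head=2 tail=1 count=3
After op 10 (write(19)): arr=[1 19 2 11] head=2 tail=2 count=4
After op 11 (write(4)): arr=[1 19 4 11] head=3 tail=3 count=4

Answer: 11 1 19 4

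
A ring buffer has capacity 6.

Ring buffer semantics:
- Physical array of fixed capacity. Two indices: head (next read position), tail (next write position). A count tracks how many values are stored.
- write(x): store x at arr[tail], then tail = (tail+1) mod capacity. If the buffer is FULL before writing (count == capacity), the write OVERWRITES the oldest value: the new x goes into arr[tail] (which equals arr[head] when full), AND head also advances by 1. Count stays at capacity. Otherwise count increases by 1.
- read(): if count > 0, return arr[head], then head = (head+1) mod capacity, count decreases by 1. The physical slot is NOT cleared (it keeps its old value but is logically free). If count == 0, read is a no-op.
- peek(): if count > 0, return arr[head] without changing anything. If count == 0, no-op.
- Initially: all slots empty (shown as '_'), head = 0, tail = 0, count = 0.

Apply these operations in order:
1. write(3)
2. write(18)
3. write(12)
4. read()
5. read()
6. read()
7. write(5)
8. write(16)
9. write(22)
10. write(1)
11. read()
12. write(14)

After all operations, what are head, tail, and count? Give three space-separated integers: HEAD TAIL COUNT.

Answer: 4 2 4

Derivation:
After op 1 (write(3)): arr=[3 _ _ _ _ _] head=0 tail=1 count=1
After op 2 (write(18)): arr=[3 18 _ _ _ _] head=0 tail=2 count=2
After op 3 (write(12)): arr=[3 18 12 _ _ _] head=0 tail=3 count=3
After op 4 (read()): arr=[3 18 12 _ _ _] head=1 tail=3 count=2
After op 5 (read()): arr=[3 18 12 _ _ _] head=2 tail=3 count=1
After op 6 (read()): arr=[3 18 12 _ _ _] head=3 tail=3 count=0
After op 7 (write(5)): arr=[3 18 12 5 _ _] head=3 tail=4 count=1
After op 8 (write(16)): arr=[3 18 12 5 16 _] head=3 tail=5 count=2
After op 9 (write(22)): arr=[3 18 12 5 16 22] head=3 tail=0 count=3
After op 10 (write(1)): arr=[1 18 12 5 16 22] head=3 tail=1 count=4
After op 11 (read()): arr=[1 18 12 5 16 22] head=4 tail=1 count=3
After op 12 (write(14)): arr=[1 14 12 5 16 22] head=4 tail=2 count=4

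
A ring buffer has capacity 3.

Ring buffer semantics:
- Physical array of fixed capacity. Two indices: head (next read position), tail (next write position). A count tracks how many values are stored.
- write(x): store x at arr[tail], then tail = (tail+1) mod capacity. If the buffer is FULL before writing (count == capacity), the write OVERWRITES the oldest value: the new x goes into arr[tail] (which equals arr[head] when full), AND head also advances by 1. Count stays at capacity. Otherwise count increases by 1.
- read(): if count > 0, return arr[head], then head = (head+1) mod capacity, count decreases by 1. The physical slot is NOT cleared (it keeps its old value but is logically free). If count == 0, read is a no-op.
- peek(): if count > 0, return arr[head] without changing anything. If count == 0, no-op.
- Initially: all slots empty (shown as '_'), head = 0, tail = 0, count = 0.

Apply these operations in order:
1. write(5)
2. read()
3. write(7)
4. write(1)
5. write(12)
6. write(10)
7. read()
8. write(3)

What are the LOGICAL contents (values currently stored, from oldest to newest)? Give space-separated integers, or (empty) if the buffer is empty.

Answer: 12 10 3

Derivation:
After op 1 (write(5)): arr=[5 _ _] head=0 tail=1 count=1
After op 2 (read()): arr=[5 _ _] head=1 tail=1 count=0
After op 3 (write(7)): arr=[5 7 _] head=1 tail=2 count=1
After op 4 (write(1)): arr=[5 7 1] head=1 tail=0 count=2
After op 5 (write(12)): arr=[12 7 1] head=1 tail=1 count=3
After op 6 (write(10)): arr=[12 10 1] head=2 tail=2 count=3
After op 7 (read()): arr=[12 10 1] head=0 tail=2 count=2
After op 8 (write(3)): arr=[12 10 3] head=0 tail=0 count=3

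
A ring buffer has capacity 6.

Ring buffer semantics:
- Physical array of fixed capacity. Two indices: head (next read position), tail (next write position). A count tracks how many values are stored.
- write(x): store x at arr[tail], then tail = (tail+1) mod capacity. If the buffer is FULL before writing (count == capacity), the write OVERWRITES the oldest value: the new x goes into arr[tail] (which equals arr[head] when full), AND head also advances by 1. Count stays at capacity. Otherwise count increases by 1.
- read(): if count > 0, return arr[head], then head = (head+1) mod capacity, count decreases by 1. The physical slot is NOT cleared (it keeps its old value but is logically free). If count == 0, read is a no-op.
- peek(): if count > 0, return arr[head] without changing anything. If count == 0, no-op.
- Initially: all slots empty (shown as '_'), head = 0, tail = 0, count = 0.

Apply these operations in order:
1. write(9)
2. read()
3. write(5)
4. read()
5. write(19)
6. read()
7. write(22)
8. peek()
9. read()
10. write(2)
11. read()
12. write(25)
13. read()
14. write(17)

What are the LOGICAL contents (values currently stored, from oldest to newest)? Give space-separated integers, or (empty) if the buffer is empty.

Answer: 17

Derivation:
After op 1 (write(9)): arr=[9 _ _ _ _ _] head=0 tail=1 count=1
After op 2 (read()): arr=[9 _ _ _ _ _] head=1 tail=1 count=0
After op 3 (write(5)): arr=[9 5 _ _ _ _] head=1 tail=2 count=1
After op 4 (read()): arr=[9 5 _ _ _ _] head=2 tail=2 count=0
After op 5 (write(19)): arr=[9 5 19 _ _ _] head=2 tail=3 count=1
After op 6 (read()): arr=[9 5 19 _ _ _] head=3 tail=3 count=0
After op 7 (write(22)): arr=[9 5 19 22 _ _] head=3 tail=4 count=1
After op 8 (peek()): arr=[9 5 19 22 _ _] head=3 tail=4 count=1
After op 9 (read()): arr=[9 5 19 22 _ _] head=4 tail=4 count=0
After op 10 (write(2)): arr=[9 5 19 22 2 _] head=4 tail=5 count=1
After op 11 (read()): arr=[9 5 19 22 2 _] head=5 tail=5 count=0
After op 12 (write(25)): arr=[9 5 19 22 2 25] head=5 tail=0 count=1
After op 13 (read()): arr=[9 5 19 22 2 25] head=0 tail=0 count=0
After op 14 (write(17)): arr=[17 5 19 22 2 25] head=0 tail=1 count=1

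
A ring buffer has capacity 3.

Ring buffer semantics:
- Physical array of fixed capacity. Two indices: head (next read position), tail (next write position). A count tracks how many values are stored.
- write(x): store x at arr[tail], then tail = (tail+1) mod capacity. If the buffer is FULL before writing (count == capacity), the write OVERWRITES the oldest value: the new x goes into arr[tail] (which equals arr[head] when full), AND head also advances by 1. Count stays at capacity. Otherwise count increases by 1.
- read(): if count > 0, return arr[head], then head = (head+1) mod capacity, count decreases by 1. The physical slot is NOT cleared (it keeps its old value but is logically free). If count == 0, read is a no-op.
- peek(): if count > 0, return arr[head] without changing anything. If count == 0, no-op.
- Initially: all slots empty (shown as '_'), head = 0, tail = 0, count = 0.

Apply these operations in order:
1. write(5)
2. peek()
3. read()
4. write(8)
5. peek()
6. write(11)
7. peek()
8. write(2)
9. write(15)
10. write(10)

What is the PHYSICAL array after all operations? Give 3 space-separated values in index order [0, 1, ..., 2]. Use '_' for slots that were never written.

Answer: 2 15 10

Derivation:
After op 1 (write(5)): arr=[5 _ _] head=0 tail=1 count=1
After op 2 (peek()): arr=[5 _ _] head=0 tail=1 count=1
After op 3 (read()): arr=[5 _ _] head=1 tail=1 count=0
After op 4 (write(8)): arr=[5 8 _] head=1 tail=2 count=1
After op 5 (peek()): arr=[5 8 _] head=1 tail=2 count=1
After op 6 (write(11)): arr=[5 8 11] head=1 tail=0 count=2
After op 7 (peek()): arr=[5 8 11] head=1 tail=0 count=2
After op 8 (write(2)): arr=[2 8 11] head=1 tail=1 count=3
After op 9 (write(15)): arr=[2 15 11] head=2 tail=2 count=3
After op 10 (write(10)): arr=[2 15 10] head=0 tail=0 count=3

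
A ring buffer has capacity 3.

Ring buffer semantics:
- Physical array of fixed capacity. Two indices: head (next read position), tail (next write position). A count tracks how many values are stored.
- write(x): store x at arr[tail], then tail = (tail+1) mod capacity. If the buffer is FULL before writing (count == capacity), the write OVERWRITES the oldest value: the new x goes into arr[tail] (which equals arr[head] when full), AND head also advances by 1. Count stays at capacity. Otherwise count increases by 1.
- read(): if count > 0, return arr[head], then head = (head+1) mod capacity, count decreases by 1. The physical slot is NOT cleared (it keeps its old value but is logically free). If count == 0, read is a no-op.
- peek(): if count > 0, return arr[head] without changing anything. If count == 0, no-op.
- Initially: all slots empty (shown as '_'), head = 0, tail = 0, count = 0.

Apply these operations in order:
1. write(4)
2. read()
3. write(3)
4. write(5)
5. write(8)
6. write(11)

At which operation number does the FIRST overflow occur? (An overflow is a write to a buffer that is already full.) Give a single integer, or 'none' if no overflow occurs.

After op 1 (write(4)): arr=[4 _ _] head=0 tail=1 count=1
After op 2 (read()): arr=[4 _ _] head=1 tail=1 count=0
After op 3 (write(3)): arr=[4 3 _] head=1 tail=2 count=1
After op 4 (write(5)): arr=[4 3 5] head=1 tail=0 count=2
After op 5 (write(8)): arr=[8 3 5] head=1 tail=1 count=3
After op 6 (write(11)): arr=[8 11 5] head=2 tail=2 count=3

Answer: 6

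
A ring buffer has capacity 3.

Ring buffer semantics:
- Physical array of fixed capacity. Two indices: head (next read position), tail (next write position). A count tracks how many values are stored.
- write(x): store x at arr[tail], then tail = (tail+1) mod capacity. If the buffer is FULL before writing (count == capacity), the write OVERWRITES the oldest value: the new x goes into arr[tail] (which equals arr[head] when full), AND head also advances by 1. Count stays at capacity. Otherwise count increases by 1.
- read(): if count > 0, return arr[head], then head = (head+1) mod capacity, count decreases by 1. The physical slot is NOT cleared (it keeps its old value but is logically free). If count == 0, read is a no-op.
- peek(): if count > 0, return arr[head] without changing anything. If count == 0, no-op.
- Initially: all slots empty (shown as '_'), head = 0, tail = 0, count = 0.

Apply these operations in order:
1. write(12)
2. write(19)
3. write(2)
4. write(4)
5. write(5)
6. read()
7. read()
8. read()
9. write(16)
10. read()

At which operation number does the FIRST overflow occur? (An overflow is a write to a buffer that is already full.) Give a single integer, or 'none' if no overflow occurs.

Answer: 4

Derivation:
After op 1 (write(12)): arr=[12 _ _] head=0 tail=1 count=1
After op 2 (write(19)): arr=[12 19 _] head=0 tail=2 count=2
After op 3 (write(2)): arr=[12 19 2] head=0 tail=0 count=3
After op 4 (write(4)): arr=[4 19 2] head=1 tail=1 count=3
After op 5 (write(5)): arr=[4 5 2] head=2 tail=2 count=3
After op 6 (read()): arr=[4 5 2] head=0 tail=2 count=2
After op 7 (read()): arr=[4 5 2] head=1 tail=2 count=1
After op 8 (read()): arr=[4 5 2] head=2 tail=2 count=0
After op 9 (write(16)): arr=[4 5 16] head=2 tail=0 count=1
After op 10 (read()): arr=[4 5 16] head=0 tail=0 count=0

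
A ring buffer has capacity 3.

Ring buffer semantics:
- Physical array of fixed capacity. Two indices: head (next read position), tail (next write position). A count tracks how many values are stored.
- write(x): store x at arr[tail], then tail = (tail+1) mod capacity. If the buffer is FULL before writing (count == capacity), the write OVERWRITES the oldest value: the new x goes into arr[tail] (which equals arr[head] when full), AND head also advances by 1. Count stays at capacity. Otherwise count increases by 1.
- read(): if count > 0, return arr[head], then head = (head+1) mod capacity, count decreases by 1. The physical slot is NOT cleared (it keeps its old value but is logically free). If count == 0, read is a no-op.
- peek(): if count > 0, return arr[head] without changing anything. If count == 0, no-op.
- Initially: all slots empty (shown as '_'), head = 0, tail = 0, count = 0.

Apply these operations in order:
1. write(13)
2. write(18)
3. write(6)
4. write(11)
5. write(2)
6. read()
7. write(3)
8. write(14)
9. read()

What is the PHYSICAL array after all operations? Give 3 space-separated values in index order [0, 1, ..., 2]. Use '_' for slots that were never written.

Answer: 14 2 3

Derivation:
After op 1 (write(13)): arr=[13 _ _] head=0 tail=1 count=1
After op 2 (write(18)): arr=[13 18 _] head=0 tail=2 count=2
After op 3 (write(6)): arr=[13 18 6] head=0 tail=0 count=3
After op 4 (write(11)): arr=[11 18 6] head=1 tail=1 count=3
After op 5 (write(2)): arr=[11 2 6] head=2 tail=2 count=3
After op 6 (read()): arr=[11 2 6] head=0 tail=2 count=2
After op 7 (write(3)): arr=[11 2 3] head=0 tail=0 count=3
After op 8 (write(14)): arr=[14 2 3] head=1 tail=1 count=3
After op 9 (read()): arr=[14 2 3] head=2 tail=1 count=2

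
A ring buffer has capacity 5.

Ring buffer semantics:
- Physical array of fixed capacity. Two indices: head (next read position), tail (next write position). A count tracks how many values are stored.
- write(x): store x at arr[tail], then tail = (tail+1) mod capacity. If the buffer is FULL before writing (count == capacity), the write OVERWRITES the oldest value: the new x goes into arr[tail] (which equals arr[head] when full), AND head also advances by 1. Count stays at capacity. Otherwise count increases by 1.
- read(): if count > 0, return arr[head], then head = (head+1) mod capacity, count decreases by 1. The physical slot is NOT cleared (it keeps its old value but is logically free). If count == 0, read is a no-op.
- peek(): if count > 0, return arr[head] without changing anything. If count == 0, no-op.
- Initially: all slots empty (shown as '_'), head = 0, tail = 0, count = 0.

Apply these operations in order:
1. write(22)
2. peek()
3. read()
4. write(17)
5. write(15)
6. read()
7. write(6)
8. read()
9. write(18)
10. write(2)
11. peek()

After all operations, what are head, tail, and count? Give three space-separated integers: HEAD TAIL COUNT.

After op 1 (write(22)): arr=[22 _ _ _ _] head=0 tail=1 count=1
After op 2 (peek()): arr=[22 _ _ _ _] head=0 tail=1 count=1
After op 3 (read()): arr=[22 _ _ _ _] head=1 tail=1 count=0
After op 4 (write(17)): arr=[22 17 _ _ _] head=1 tail=2 count=1
After op 5 (write(15)): arr=[22 17 15 _ _] head=1 tail=3 count=2
After op 6 (read()): arr=[22 17 15 _ _] head=2 tail=3 count=1
After op 7 (write(6)): arr=[22 17 15 6 _] head=2 tail=4 count=2
After op 8 (read()): arr=[22 17 15 6 _] head=3 tail=4 count=1
After op 9 (write(18)): arr=[22 17 15 6 18] head=3 tail=0 count=2
After op 10 (write(2)): arr=[2 17 15 6 18] head=3 tail=1 count=3
After op 11 (peek()): arr=[2 17 15 6 18] head=3 tail=1 count=3

Answer: 3 1 3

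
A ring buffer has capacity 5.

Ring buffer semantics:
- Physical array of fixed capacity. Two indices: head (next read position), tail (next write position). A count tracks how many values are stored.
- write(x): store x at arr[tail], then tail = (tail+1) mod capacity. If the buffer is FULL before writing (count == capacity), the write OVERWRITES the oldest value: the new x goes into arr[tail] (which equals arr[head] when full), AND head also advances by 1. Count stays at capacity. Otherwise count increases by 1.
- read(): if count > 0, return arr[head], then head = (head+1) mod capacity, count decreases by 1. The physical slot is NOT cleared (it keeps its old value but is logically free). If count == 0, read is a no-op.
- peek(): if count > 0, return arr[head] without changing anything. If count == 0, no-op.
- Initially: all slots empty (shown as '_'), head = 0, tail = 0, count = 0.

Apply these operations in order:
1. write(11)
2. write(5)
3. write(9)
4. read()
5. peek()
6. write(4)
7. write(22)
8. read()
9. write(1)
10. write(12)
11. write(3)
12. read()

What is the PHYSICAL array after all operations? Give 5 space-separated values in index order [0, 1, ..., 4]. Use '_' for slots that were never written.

Answer: 1 12 3 4 22

Derivation:
After op 1 (write(11)): arr=[11 _ _ _ _] head=0 tail=1 count=1
After op 2 (write(5)): arr=[11 5 _ _ _] head=0 tail=2 count=2
After op 3 (write(9)): arr=[11 5 9 _ _] head=0 tail=3 count=3
After op 4 (read()): arr=[11 5 9 _ _] head=1 tail=3 count=2
After op 5 (peek()): arr=[11 5 9 _ _] head=1 tail=3 count=2
After op 6 (write(4)): arr=[11 5 9 4 _] head=1 tail=4 count=3
After op 7 (write(22)): arr=[11 5 9 4 22] head=1 tail=0 count=4
After op 8 (read()): arr=[11 5 9 4 22] head=2 tail=0 count=3
After op 9 (write(1)): arr=[1 5 9 4 22] head=2 tail=1 count=4
After op 10 (write(12)): arr=[1 12 9 4 22] head=2 tail=2 count=5
After op 11 (write(3)): arr=[1 12 3 4 22] head=3 tail=3 count=5
After op 12 (read()): arr=[1 12 3 4 22] head=4 tail=3 count=4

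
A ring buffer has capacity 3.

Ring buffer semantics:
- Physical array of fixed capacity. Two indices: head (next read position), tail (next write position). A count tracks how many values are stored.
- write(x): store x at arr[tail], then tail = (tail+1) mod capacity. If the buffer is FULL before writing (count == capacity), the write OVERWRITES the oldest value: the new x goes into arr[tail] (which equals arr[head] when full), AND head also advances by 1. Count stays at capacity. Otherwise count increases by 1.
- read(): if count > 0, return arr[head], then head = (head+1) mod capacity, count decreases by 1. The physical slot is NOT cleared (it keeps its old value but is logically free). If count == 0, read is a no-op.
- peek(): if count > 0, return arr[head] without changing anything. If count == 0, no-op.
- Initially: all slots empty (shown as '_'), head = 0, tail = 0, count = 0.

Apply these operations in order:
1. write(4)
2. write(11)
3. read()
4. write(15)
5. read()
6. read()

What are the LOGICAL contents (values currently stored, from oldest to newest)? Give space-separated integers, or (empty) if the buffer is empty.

After op 1 (write(4)): arr=[4 _ _] head=0 tail=1 count=1
After op 2 (write(11)): arr=[4 11 _] head=0 tail=2 count=2
After op 3 (read()): arr=[4 11 _] head=1 tail=2 count=1
After op 4 (write(15)): arr=[4 11 15] head=1 tail=0 count=2
After op 5 (read()): arr=[4 11 15] head=2 tail=0 count=1
After op 6 (read()): arr=[4 11 15] head=0 tail=0 count=0

Answer: (empty)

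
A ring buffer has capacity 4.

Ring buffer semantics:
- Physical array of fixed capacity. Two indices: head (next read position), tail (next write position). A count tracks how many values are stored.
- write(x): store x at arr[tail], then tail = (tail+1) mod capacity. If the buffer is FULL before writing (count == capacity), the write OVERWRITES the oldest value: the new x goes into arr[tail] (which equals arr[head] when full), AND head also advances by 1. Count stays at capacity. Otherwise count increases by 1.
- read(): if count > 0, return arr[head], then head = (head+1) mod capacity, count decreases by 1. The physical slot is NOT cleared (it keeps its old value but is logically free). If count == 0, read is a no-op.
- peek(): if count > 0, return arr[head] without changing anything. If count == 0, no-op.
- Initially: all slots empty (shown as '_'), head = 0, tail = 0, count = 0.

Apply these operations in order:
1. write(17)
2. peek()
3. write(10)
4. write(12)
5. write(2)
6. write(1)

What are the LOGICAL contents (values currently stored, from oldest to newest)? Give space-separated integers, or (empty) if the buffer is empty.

Answer: 10 12 2 1

Derivation:
After op 1 (write(17)): arr=[17 _ _ _] head=0 tail=1 count=1
After op 2 (peek()): arr=[17 _ _ _] head=0 tail=1 count=1
After op 3 (write(10)): arr=[17 10 _ _] head=0 tail=2 count=2
After op 4 (write(12)): arr=[17 10 12 _] head=0 tail=3 count=3
After op 5 (write(2)): arr=[17 10 12 2] head=0 tail=0 count=4
After op 6 (write(1)): arr=[1 10 12 2] head=1 tail=1 count=4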